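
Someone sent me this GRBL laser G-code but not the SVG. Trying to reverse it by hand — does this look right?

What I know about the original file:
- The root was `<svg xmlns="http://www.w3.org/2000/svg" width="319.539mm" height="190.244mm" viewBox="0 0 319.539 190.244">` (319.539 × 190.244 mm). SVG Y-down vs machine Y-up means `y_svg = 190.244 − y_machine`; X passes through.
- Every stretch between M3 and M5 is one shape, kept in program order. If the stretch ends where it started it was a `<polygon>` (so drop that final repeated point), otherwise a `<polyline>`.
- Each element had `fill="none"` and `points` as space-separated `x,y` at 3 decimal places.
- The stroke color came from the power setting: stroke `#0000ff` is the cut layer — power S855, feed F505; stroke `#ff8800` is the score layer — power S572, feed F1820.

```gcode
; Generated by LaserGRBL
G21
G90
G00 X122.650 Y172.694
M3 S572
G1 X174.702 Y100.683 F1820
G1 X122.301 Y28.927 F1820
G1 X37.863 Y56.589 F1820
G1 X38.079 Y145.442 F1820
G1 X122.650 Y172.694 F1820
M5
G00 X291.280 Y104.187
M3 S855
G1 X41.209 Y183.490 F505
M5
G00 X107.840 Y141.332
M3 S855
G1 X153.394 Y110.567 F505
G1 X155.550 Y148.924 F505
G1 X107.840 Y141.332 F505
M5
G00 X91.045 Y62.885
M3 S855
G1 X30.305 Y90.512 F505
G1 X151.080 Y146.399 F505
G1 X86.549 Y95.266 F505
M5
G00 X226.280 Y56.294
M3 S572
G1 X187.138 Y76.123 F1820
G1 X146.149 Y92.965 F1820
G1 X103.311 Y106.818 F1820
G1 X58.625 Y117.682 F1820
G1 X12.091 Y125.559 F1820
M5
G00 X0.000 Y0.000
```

Machine Y-up, SVG Y-down with viewBox height 190.244, so y_svg = 190.244 − y_machine; X carries over.

Run 1: S572 ⇒ score layer `#ff8800`. The run returns to its start, so emit a `<polygon>` with points (Y-flipped): 122.650,17.550 174.702,89.561 122.301,161.317 37.863,133.655 38.079,44.802.

Run 2: power S855 maps to stroke `#0000ff` (cut). The run is open, so emit a `<polyline>` with points (Y-flipped): 291.280,86.057 41.209,6.754.

Run 3: power S855 maps to stroke `#0000ff` (cut). The run returns to its start, so emit a `<polygon>` with points (Y-flipped): 107.840,48.912 153.394,79.677 155.550,41.320.

Run 4: the run's S855 means `#0000ff` (cut). The run is open, so emit a `<polyline>` with points (Y-flipped): 91.045,127.359 30.305,99.732 151.080,43.845 86.549,94.978.

Run 5: S572 ⇒ score layer `#ff8800`. The run is open, so emit a `<polyline>` with points (Y-flipped): 226.280,133.950 187.138,114.121 146.149,97.279 103.311,83.426 58.625,72.562 12.091,64.685.

<svg xmlns="http://www.w3.org/2000/svg" width="319.539mm" height="190.244mm" viewBox="0 0 319.539 190.244">
  <polygon points="122.650,17.550 174.702,89.561 122.301,161.317 37.863,133.655 38.079,44.802" fill="none" stroke="#ff8800"/>
  <polyline points="291.280,86.057 41.209,6.754" fill="none" stroke="#0000ff"/>
  <polygon points="107.840,48.912 153.394,79.677 155.550,41.320" fill="none" stroke="#0000ff"/>
  <polyline points="91.045,127.359 30.305,99.732 151.080,43.845 86.549,94.978" fill="none" stroke="#0000ff"/>
  <polyline points="226.280,133.950 187.138,114.121 146.149,97.279 103.311,83.426 58.625,72.562 12.091,64.685" fill="none" stroke="#ff8800"/>
</svg>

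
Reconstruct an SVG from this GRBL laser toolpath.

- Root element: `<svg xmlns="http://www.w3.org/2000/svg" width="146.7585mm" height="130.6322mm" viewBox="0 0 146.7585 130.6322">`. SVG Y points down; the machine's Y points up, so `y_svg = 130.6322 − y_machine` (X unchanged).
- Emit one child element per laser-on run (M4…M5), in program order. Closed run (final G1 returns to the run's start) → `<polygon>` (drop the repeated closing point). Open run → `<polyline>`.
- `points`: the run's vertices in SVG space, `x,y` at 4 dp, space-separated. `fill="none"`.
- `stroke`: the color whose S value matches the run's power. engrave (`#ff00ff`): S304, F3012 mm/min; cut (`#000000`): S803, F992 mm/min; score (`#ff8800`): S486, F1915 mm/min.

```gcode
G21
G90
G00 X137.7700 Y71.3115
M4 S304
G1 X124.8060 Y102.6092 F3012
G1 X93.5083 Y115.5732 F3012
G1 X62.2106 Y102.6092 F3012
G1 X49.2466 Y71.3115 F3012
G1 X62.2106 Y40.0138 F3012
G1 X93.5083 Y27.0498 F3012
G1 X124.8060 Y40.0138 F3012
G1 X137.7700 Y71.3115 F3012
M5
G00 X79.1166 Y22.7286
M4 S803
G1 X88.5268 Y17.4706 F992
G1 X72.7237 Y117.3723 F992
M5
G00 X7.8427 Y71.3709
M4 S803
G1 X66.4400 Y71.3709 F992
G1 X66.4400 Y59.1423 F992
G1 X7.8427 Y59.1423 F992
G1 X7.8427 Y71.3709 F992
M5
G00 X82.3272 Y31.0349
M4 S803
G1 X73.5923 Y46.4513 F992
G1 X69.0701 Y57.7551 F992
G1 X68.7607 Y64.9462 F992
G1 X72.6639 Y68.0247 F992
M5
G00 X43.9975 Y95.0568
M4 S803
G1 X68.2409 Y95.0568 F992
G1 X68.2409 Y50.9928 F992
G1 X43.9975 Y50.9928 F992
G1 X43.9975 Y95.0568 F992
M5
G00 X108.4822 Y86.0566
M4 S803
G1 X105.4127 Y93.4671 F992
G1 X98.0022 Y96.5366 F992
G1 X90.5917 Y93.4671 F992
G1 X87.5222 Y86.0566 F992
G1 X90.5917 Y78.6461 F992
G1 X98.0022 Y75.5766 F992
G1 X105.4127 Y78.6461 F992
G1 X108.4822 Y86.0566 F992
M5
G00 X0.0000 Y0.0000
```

<svg xmlns="http://www.w3.org/2000/svg" width="146.7585mm" height="130.6322mm" viewBox="0 0 146.7585 130.6322">
  <polygon points="137.7700,59.3207 124.8060,28.0230 93.5083,15.0590 62.2106,28.0230 49.2466,59.3207 62.2106,90.6184 93.5083,103.5824 124.8060,90.6184" fill="none" stroke="#ff00ff"/>
  <polyline points="79.1166,107.9036 88.5268,113.1616 72.7237,13.2599" fill="none" stroke="#000000"/>
  <polygon points="7.8427,59.2613 66.4400,59.2613 66.4400,71.4899 7.8427,71.4899" fill="none" stroke="#000000"/>
  <polyline points="82.3272,99.5973 73.5923,84.1809 69.0701,72.8771 68.7607,65.6860 72.6639,62.6075" fill="none" stroke="#000000"/>
  <polygon points="43.9975,35.5754 68.2409,35.5754 68.2409,79.6394 43.9975,79.6394" fill="none" stroke="#000000"/>
  <polygon points="108.4822,44.5756 105.4127,37.1651 98.0022,34.0956 90.5917,37.1651 87.5222,44.5756 90.5917,51.9861 98.0022,55.0556 105.4127,51.9861" fill="none" stroke="#000000"/>
</svg>

y_svg = 130.6322 − y_m.

[1] S304→`#ff00ff` (engrave); closed run; points: 137.7700,59.3207 124.8060,28.0230 93.5083,15.0590 62.2106,28.0230 49.2466,59.3207 62.2106,90.6184 93.5083,103.5824 124.8060,90.6184

[2] S803→`#000000` (cut); open run; points: 79.1166,107.9036 88.5268,113.1616 72.7237,13.2599

[3] S803→`#000000` (cut); closed run; points: 7.8427,59.2613 66.4400,59.2613 66.4400,71.4899 7.8427,71.4899

[4] S803→`#000000` (cut); open run; points: 82.3272,99.5973 73.5923,84.1809 69.0701,72.8771 68.7607,65.6860 72.6639,62.6075

[5] S803→`#000000` (cut); closed run; points: 43.9975,35.5754 68.2409,35.5754 68.2409,79.6394 43.9975,79.6394

[6] S803→`#000000` (cut); closed run; points: 108.4822,44.5756 105.4127,37.1651 98.0022,34.0956 90.5917,37.1651 87.5222,44.5756 90.5917,51.9861 98.0022,55.0556 105.4127,51.9861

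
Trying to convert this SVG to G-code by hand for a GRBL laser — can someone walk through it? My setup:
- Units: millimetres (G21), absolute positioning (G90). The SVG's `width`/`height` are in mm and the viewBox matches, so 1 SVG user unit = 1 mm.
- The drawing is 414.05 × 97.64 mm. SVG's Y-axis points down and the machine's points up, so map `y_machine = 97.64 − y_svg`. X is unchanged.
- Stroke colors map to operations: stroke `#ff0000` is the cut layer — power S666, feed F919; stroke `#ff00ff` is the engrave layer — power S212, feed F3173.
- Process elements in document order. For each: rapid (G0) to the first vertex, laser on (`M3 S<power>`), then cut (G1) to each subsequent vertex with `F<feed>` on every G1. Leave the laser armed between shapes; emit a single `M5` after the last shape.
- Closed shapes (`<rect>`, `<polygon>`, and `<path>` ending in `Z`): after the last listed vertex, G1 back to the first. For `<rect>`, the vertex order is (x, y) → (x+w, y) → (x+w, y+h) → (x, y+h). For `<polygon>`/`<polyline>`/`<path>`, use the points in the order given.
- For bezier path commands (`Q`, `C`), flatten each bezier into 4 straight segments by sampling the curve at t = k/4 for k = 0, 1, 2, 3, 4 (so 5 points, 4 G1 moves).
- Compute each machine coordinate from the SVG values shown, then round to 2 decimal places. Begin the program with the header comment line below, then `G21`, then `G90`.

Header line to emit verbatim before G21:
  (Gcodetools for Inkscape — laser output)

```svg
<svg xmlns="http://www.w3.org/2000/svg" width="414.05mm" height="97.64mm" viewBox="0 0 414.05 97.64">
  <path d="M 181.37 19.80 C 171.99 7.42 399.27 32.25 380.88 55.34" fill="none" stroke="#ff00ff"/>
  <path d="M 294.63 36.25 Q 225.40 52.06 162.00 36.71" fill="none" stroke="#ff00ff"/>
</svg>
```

Since the viewBox matches the mm dimensions, user units are millimetres directly. The only transform is the Y-flip y_m = 97.64 − y_svg.

Shape 1 is a cubic bezier drawn with `<path>`. Its stroke #ff00ff means engrave at S212, F3173. After flipping Y the toolpath is (181.37,77.84) → (211.17,80.76) → (284.50,73.37) → (356.15,59.34) → (380.88,42.30).

Shape 2 is a quadratic bezier drawn with `<path>`. Its stroke #ff00ff means engrave at S212, F3173. After flipping Y the toolpath is (294.63,61.39) → (260.38,55.43) → (226.86,53.37) → (194.06,55.20) → (162.00,60.93).

(Gcodetools for Inkscape — laser output)
G21
G90
G0 X181.37 Y77.84
M3 S212
G1 X211.17 Y80.76 F3173
G1 X284.50 Y73.37 F3173
G1 X356.15 Y59.34 F3173
G1 X380.88 Y42.30 F3173
G0 X294.63 Y61.39
M3 S212
G1 X260.38 Y55.43 F3173
G1 X226.86 Y53.37 F3173
G1 X194.06 Y55.20 F3173
G1 X162.00 Y60.93 F3173
M5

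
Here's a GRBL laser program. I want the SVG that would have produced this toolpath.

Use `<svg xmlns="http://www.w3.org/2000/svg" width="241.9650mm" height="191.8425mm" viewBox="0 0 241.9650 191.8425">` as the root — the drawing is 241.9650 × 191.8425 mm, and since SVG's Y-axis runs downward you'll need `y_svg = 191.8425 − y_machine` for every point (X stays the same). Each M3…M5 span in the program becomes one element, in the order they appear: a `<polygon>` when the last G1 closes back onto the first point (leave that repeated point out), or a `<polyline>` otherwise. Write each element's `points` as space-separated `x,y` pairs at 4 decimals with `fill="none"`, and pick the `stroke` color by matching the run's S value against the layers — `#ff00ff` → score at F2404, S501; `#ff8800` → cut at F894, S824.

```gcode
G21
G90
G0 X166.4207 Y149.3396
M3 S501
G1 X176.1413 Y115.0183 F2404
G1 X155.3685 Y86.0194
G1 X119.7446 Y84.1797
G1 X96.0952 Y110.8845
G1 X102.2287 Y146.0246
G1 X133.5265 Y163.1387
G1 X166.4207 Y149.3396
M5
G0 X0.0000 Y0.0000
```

<svg xmlns="http://www.w3.org/2000/svg" width="241.9650mm" height="191.8425mm" viewBox="0 0 241.9650 191.8425">
  <polygon points="166.4207,42.5029 176.1413,76.8242 155.3685,105.8231 119.7446,107.6628 96.0952,80.9580 102.2287,45.8179 133.5265,28.7038" fill="none" stroke="#ff00ff"/>
</svg>

y_svg = 191.8425 − y_m. Every run uses S501, so all elements get stroke `#ff00ff` (score).

[1] closed run; points: 166.4207,42.5029 176.1413,76.8242 155.3685,105.8231 119.7446,107.6628 96.0952,80.9580 102.2287,45.8179 133.5265,28.7038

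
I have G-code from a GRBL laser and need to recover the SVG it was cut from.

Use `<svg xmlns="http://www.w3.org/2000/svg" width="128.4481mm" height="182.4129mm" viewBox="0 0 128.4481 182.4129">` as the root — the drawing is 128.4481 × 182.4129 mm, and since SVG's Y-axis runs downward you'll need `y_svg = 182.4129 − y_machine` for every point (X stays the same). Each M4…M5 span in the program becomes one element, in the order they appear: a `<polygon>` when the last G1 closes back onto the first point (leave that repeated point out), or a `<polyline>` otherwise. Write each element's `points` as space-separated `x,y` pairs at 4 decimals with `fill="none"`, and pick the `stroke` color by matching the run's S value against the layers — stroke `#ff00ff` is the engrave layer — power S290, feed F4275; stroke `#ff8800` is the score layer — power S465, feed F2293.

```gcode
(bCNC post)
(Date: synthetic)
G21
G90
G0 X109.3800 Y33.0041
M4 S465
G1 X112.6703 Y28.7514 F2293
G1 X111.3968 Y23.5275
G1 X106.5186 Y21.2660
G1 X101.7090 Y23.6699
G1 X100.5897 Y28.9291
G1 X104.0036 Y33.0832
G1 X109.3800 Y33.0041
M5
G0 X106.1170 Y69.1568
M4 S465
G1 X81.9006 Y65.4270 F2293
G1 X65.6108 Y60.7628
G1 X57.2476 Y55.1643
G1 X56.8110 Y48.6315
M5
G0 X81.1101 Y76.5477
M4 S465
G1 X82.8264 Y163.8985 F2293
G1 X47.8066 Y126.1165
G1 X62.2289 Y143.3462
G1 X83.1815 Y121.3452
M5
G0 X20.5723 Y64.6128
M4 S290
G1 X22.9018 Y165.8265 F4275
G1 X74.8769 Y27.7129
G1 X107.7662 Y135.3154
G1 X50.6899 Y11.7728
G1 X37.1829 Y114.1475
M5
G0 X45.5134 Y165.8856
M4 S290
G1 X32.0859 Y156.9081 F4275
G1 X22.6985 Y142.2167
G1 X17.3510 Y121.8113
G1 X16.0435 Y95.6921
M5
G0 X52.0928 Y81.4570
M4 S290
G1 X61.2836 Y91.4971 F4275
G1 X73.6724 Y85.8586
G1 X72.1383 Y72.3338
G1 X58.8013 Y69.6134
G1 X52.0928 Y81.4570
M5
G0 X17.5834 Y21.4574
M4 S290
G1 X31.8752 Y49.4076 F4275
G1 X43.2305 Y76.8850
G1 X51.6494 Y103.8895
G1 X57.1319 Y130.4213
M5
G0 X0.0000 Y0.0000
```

<svg xmlns="http://www.w3.org/2000/svg" width="128.4481mm" height="182.4129mm" viewBox="0 0 128.4481 182.4129">
  <polygon points="109.3800,149.4088 112.6703,153.6615 111.3968,158.8854 106.5186,161.1469 101.7090,158.7430 100.5897,153.4838 104.0036,149.3297" fill="none" stroke="#ff8800"/>
  <polyline points="106.1170,113.2561 81.9006,116.9859 65.6108,121.6501 57.2476,127.2486 56.8110,133.7814" fill="none" stroke="#ff8800"/>
  <polyline points="81.1101,105.8652 82.8264,18.5144 47.8066,56.2964 62.2289,39.0667 83.1815,61.0677" fill="none" stroke="#ff8800"/>
  <polyline points="20.5723,117.8001 22.9018,16.5864 74.8769,154.7000 107.7662,47.0975 50.6899,170.6401 37.1829,68.2654" fill="none" stroke="#ff00ff"/>
  <polyline points="45.5134,16.5273 32.0859,25.5048 22.6985,40.1962 17.3510,60.6016 16.0435,86.7208" fill="none" stroke="#ff00ff"/>
  <polygon points="52.0928,100.9559 61.2836,90.9158 73.6724,96.5543 72.1383,110.0791 58.8013,112.7995" fill="none" stroke="#ff00ff"/>
  <polyline points="17.5834,160.9555 31.8752,133.0053 43.2305,105.5279 51.6494,78.5234 57.1319,51.9916" fill="none" stroke="#ff00ff"/>
</svg>

y_svg = 182.4129 − y_m.

[1] S465→`#ff8800` (score); closed run; points: 109.3800,149.4088 112.6703,153.6615 111.3968,158.8854 106.5186,161.1469 101.7090,158.7430 100.5897,153.4838 104.0036,149.3297

[2] S465→`#ff8800` (score); open run; points: 106.1170,113.2561 81.9006,116.9859 65.6108,121.6501 57.2476,127.2486 56.8110,133.7814

[3] S465→`#ff8800` (score); open run; points: 81.1101,105.8652 82.8264,18.5144 47.8066,56.2964 62.2289,39.0667 83.1815,61.0677

[4] S290→`#ff00ff` (engrave); open run; points: 20.5723,117.8001 22.9018,16.5864 74.8769,154.7000 107.7662,47.0975 50.6899,170.6401 37.1829,68.2654

[5] S290→`#ff00ff` (engrave); open run; points: 45.5134,16.5273 32.0859,25.5048 22.6985,40.1962 17.3510,60.6016 16.0435,86.7208

[6] S290→`#ff00ff` (engrave); closed run; points: 52.0928,100.9559 61.2836,90.9158 73.6724,96.5543 72.1383,110.0791 58.8013,112.7995

[7] S290→`#ff00ff` (engrave); open run; points: 17.5834,160.9555 31.8752,133.0053 43.2305,105.5279 51.6494,78.5234 57.1319,51.9916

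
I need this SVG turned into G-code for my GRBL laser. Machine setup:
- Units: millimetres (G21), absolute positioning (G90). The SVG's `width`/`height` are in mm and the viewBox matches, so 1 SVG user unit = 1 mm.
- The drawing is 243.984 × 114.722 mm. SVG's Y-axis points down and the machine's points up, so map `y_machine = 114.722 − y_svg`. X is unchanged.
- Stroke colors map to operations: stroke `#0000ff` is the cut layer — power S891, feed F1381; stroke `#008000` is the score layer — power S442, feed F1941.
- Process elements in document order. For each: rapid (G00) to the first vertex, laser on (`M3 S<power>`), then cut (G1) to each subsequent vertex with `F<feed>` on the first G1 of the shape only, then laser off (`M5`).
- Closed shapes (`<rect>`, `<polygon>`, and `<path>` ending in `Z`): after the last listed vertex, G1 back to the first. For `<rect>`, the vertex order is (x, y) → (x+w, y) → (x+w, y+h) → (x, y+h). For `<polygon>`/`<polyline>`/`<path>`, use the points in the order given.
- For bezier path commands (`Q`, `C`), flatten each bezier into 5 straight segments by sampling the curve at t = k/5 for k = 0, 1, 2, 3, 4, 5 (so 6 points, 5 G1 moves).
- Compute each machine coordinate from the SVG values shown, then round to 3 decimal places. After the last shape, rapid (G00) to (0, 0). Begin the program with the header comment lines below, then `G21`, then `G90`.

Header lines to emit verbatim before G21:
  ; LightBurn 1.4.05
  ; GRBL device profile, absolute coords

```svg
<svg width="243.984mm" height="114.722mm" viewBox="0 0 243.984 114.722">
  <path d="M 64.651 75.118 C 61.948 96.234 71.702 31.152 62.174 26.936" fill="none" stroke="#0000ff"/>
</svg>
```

viewBox `0 0 243.984 114.722` with mm width/height → 1 unit = 1 mm. Flip: y_m = 114.722 − y_svg.

**Shape 1** — `<path>` cubic bezier, stroke `#0000ff` → cut (S891, F1381). Control points (SVG): P0=(64.651,75.118), P1=(61.948,96.234), P2=(71.702,31.152), P3=(62.174,26.936); sampled at t=k/5. Machine vertices: (64.651,39.604) → (64.270,36.102) → (65.355,46.228) → (66.384,62.923) → (65.831,79.129) → (62.174,87.786). Open path.

; LightBurn 1.4.05
; GRBL device profile, absolute coords
G21
G90
G00 X64.651 Y39.604
M3 S891
G1 X64.270 Y36.102 F1381
G1 X65.355 Y46.228
G1 X66.384 Y62.923
G1 X65.831 Y79.129
G1 X62.174 Y87.786
M5
G00 X0.000 Y0.000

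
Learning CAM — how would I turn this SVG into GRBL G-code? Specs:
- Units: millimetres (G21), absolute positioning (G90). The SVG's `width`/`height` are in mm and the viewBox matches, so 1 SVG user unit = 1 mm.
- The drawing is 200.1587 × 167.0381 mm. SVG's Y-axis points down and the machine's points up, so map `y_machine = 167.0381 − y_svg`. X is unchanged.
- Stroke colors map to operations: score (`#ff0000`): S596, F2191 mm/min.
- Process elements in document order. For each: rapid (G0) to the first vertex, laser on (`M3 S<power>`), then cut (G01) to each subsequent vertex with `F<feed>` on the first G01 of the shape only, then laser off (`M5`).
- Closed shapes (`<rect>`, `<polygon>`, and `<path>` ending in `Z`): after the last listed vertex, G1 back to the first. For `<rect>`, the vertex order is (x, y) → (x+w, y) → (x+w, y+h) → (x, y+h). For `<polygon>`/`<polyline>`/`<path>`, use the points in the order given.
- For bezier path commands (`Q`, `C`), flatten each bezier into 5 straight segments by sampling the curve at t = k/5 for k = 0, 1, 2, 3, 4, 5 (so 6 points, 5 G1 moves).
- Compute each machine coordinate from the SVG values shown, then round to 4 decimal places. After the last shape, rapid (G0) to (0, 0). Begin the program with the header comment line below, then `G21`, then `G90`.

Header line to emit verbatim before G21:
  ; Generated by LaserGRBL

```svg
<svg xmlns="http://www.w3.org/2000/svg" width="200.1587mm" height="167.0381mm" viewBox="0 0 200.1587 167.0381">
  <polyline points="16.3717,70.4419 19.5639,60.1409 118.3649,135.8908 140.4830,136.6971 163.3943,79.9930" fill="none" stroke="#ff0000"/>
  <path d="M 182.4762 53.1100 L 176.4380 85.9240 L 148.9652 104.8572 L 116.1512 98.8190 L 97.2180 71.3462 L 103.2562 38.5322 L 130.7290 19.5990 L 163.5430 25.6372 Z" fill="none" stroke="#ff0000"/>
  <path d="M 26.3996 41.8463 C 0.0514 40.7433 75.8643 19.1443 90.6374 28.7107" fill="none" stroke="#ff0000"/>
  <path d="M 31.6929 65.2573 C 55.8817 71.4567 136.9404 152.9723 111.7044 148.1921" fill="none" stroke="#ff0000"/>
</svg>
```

1 u = 1 mm; y_m = 167.0381 − y.

[1] `<polyline>` open polyline, #ff0000→score S596 F2191: (16.3717,96.5962) → (19.5639,106.8972) → (118.3649,31.1473) → (140.4830,30.3410) → (163.3943,87.0451)

[2] `<path>` regular polygon, #ff0000→score S596 F2191: (182.4762,113.9281) → (176.4380,81.1141) → (148.9652,62.1809) → (116.1512,68.2191) → (97.2180,95.6919) → (103.2562,128.5059) → (130.7290,147.4391) → (163.5430,141.4009) → (182.4762,113.9281) (closed)

[3] `<path>` cubic bezier, #ff0000→score S596 F2191: (26.3996,125.1918) → (21.5444,127.8998) → (33.3742,133.0472) → (54.0554,138.1540) → (75.7544,140.7407) → (90.6374,138.3274)

[4] `<path>` cubic bezier, #ff0000→score S596 F2191: (31.6929,101.7808) → (51.7253,90.3161) → (77.5745,68.5329) → (101.4087,44.1886) → (115.3960,25.0405) → (111.7044,18.8460)

; Generated by LaserGRBL
G21
G90
G0 X16.3717 Y96.5962
M3 S596
G01 X19.5639 Y106.8972 F2191
G01 X118.3649 Y31.1473
G01 X140.4830 Y30.3410
G01 X163.3943 Y87.0451
M5
G0 X182.4762 Y113.9281
M3 S596
G01 X176.4380 Y81.1141 F2191
G01 X148.9652 Y62.1809
G01 X116.1512 Y68.2191
G01 X97.2180 Y95.6919
G01 X103.2562 Y128.5059
G01 X130.7290 Y147.4391
G01 X163.5430 Y141.4009
G01 X182.4762 Y113.9281
M5
G0 X26.3996 Y125.1918
M3 S596
G01 X21.5444 Y127.8998 F2191
G01 X33.3742 Y133.0472
G01 X54.0554 Y138.1540
G01 X75.7544 Y140.7407
G01 X90.6374 Y138.3274
M5
G0 X31.6929 Y101.7808
M3 S596
G01 X51.7253 Y90.3161 F2191
G01 X77.5745 Y68.5329
G01 X101.4087 Y44.1886
G01 X115.3960 Y25.0405
G01 X111.7044 Y18.8460
M5
G0 X0.0000 Y0.0000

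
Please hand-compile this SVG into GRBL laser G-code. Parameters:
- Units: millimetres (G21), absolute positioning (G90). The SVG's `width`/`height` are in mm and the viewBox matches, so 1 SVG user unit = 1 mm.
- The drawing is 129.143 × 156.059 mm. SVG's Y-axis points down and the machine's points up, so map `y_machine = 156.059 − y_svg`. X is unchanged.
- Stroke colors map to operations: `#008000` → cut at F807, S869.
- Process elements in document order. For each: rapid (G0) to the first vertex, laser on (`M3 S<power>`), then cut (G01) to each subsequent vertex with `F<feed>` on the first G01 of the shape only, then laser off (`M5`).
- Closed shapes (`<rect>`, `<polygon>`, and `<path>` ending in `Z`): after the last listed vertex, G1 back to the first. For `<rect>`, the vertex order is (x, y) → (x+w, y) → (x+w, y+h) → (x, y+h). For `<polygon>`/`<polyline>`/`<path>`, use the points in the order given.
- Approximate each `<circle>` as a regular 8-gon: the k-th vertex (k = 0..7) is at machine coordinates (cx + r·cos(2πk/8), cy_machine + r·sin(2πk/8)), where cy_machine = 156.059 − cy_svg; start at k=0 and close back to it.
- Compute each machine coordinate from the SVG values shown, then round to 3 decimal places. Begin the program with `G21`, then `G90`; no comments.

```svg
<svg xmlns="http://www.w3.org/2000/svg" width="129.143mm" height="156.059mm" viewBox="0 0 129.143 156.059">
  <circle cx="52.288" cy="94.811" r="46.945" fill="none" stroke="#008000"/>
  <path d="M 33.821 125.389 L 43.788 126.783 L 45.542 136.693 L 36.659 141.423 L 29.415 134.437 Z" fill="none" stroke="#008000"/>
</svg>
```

G21
G90
G0 X99.233 Y61.248
M3 S869
G01 X85.483 Y94.443 F807
G01 X52.288 Y108.193
G01 X19.093 Y94.443
G01 X5.343 Y61.248
G01 X19.093 Y28.053
G01 X52.288 Y14.303
G01 X85.483 Y28.053
G01 X99.233 Y61.248
M5
G0 X33.821 Y30.670
M3 S869
G01 X43.788 Y29.276 F807
G01 X45.542 Y19.366
G01 X36.659 Y14.636
G01 X29.415 Y21.622
G01 X33.821 Y30.670
M5

viewBox `0 0 129.143 156.059` with mm width/height → 1 unit = 1 mm. Flip: y_m = 156.059 − y_svg.

**Shape 1** — `<circle>` circle, stroke `#008000` → cut (S869, F807). Machine vertices: (99.233,61.248) → (85.483,94.443) → (52.288,108.193) → (19.093,94.443) → (5.343,61.248) → (19.093,28.053) → (52.288,14.303) → (85.483,28.053) → (99.233,61.248). Closed: final G1 returns to the first vertex.

**Shape 2** — `<path>` regular polygon, stroke `#008000` → cut (S869, F807). Machine vertices: (33.821,30.670) → (43.788,29.276) → (45.542,19.366) → (36.659,14.636) → (29.415,21.622) → (33.821,30.670). Closed: final G1 returns to the first vertex.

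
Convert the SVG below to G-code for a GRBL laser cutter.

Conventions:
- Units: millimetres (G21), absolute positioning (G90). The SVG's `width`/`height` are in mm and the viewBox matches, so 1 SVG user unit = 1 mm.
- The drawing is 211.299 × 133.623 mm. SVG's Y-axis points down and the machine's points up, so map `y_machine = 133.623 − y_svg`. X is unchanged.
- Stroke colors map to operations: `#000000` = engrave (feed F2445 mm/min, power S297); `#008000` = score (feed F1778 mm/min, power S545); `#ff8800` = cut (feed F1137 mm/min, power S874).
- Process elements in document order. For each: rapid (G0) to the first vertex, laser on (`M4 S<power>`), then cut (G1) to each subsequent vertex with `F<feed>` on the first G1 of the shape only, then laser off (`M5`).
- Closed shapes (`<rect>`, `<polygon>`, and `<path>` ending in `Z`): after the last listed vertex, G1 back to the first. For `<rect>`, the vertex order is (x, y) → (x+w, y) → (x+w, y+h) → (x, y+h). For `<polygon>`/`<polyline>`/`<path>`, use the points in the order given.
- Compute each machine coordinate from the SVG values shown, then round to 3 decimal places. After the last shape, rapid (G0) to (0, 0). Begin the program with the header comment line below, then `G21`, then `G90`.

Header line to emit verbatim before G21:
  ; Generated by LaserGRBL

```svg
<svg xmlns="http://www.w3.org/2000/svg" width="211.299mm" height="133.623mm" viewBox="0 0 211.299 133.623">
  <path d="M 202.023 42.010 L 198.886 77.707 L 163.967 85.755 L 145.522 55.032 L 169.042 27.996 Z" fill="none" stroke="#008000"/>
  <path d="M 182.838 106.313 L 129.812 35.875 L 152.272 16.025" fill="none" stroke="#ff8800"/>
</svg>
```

1 u = 1 mm; y_m = 133.623 − y.

[1] `<path>` regular polygon, #008000→score S545 F1778: (202.023,91.613) → (198.886,55.916) → (163.967,47.868) → (145.522,78.591) → (169.042,105.627) → (202.023,91.613) (closed)

[2] `<path>` open polyline, #ff8800→cut S874 F1137: (182.838,27.310) → (129.812,97.748) → (152.272,117.598)

; Generated by LaserGRBL
G21
G90
G0 X202.023 Y91.613
M4 S545
G1 X198.886 Y55.916 F1778
G1 X163.967 Y47.868
G1 X145.522 Y78.591
G1 X169.042 Y105.627
G1 X202.023 Y91.613
M5
G0 X182.838 Y27.310
M4 S874
G1 X129.812 Y97.748 F1137
G1 X152.272 Y117.598
M5
G0 X0.000 Y0.000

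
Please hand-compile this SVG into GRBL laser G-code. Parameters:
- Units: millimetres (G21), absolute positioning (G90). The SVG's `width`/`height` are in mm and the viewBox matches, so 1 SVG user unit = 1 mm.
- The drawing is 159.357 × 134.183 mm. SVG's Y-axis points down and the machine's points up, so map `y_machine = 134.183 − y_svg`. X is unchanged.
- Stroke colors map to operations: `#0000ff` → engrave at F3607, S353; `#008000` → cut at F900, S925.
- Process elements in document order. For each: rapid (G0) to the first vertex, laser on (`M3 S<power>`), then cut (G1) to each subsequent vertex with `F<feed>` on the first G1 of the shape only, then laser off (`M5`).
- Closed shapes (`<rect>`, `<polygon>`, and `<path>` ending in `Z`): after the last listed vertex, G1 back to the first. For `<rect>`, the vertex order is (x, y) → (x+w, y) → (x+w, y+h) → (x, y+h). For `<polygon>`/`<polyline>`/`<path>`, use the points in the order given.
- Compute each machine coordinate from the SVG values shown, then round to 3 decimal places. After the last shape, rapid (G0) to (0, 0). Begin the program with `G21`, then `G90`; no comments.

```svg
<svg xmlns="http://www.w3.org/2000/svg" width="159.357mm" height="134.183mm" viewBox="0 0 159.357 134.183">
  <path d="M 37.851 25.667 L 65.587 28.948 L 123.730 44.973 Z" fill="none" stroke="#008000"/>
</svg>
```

G21
G90
G0 X37.851 Y108.516
M3 S925
G1 X65.587 Y105.235 F900
G1 X123.730 Y89.210
G1 X37.851 Y108.516
M5
G0 X0.000 Y0.000

viewBox `0 0 159.357 134.183` with mm width/height → 1 unit = 1 mm. Flip: y_m = 134.183 − y_svg.

**Shape 1** — `<path>` closed polygon, stroke `#008000` → cut (S925, F900). Machine vertices: (37.851,108.516) → (65.587,105.235) → (123.730,89.210) → (37.851,108.516). Closed: final G1 returns to the first vertex.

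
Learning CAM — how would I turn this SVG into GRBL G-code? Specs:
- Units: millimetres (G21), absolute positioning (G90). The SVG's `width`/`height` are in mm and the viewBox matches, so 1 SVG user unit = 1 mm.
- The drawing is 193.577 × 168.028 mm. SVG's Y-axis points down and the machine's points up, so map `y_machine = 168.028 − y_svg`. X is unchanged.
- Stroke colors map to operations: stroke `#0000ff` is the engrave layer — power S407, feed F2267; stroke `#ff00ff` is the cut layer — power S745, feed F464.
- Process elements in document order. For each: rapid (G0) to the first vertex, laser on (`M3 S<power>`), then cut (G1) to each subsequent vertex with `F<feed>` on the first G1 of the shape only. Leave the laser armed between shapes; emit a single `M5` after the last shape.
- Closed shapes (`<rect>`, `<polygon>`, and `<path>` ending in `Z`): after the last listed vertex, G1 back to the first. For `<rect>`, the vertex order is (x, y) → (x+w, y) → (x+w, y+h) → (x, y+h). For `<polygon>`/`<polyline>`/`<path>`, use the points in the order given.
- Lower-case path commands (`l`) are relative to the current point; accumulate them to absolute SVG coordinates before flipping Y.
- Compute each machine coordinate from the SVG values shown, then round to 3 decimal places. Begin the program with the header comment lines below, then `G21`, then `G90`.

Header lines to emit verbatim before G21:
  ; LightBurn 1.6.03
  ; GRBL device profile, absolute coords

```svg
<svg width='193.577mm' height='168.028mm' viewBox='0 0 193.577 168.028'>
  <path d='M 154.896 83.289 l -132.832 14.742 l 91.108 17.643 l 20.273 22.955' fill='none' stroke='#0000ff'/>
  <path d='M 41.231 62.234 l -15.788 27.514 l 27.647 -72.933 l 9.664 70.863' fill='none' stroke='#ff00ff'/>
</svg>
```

; LightBurn 1.6.03
; GRBL device profile, absolute coords
G21
G90
G0 X154.896 Y84.739
M3 S407
G1 X22.064 Y69.997 F2267
G1 X113.172 Y52.354
G1 X133.445 Y29.399
G0 X41.231 Y105.794
M3 S745
G1 X25.443 Y78.280 F464
G1 X53.090 Y151.213
G1 X62.754 Y80.350
M5

viewBox `0 0 193.577 168.028` with mm width/height → 1 unit = 1 mm. Flip: y_m = 168.028 − y_svg.

**Shape 1** — `<path>` open polyline, stroke `#0000ff` → engrave (S407, F2267). Machine vertices: (154.896,84.739) → (22.064,69.997) → (113.172,52.354) → (133.445,29.399). Open path.

**Shape 2** — `<path>` open polyline, stroke `#ff00ff` → cut (S745, F464). Machine vertices: (41.231,105.794) → (25.443,78.280) → (53.090,151.213) → (62.754,80.350). Open path.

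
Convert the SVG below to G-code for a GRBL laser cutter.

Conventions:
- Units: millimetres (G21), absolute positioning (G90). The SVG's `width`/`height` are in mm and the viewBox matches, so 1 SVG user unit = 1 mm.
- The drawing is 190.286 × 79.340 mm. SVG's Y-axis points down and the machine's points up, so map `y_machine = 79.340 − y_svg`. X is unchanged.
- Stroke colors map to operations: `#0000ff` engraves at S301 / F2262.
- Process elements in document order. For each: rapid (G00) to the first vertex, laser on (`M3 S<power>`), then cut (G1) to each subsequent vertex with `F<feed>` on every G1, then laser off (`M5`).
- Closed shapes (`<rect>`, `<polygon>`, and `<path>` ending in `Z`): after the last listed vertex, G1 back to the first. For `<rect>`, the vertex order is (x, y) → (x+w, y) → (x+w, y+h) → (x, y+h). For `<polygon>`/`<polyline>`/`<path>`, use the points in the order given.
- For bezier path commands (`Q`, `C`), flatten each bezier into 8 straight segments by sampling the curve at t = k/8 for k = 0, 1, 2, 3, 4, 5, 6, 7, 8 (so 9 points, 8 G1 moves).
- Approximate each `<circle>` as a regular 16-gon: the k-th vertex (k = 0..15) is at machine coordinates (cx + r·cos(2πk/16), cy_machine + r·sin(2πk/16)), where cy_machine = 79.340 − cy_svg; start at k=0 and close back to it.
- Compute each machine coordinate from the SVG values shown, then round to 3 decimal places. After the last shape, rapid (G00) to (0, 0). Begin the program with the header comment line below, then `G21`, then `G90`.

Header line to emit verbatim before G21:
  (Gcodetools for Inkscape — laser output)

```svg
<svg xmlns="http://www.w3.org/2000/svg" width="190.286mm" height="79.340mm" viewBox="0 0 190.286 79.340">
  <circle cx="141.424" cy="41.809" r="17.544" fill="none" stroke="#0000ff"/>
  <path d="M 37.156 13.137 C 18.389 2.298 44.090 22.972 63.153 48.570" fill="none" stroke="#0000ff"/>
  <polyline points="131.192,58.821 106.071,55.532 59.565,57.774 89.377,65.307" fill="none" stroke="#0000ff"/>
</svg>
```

(Gcodetools for Inkscape — laser output)
G21
G90
G00 X158.968 Y37.531
M3 S301
G1 X157.633 Y44.245 F2262
G1 X153.829 Y49.936 F2262
G1 X148.138 Y53.740 F2262
G1 X141.424 Y55.075 F2262
G1 X134.710 Y53.740 F2262
G1 X129.019 Y49.936 F2262
G1 X125.215 Y44.245 F2262
G1 X123.880 Y37.531 F2262
G1 X125.215 Y30.817 F2262
G1 X129.019 Y25.126 F2262
G1 X134.710 Y21.322 F2262
G1 X141.424 Y19.987 F2262
G1 X148.138 Y21.322 F2262
G1 X153.829 Y25.126 F2262
G1 X157.633 Y30.817 F2262
G1 X158.968 Y37.531 F2262
M5
G00 X37.156 Y66.203
M3 S301
G1 X32.103 Y68.842 F2262
G1 X30.620 Y68.839 F2262
G1 X32.108 Y66.504 F2262
G1 X35.968 Y62.150 F2262
G1 X41.602 Y56.088 F2262
G1 X48.410 Y48.630 F2262
G1 X55.793 Y40.087 F2262
G1 X63.153 Y30.770 F2262
M5
G00 X131.192 Y20.519
M3 S301
G1 X106.071 Y23.808 F2262
G1 X59.565 Y21.566 F2262
G1 X89.377 Y14.033 F2262
M5
G00 X0.000 Y0.000

Since the viewBox matches the mm dimensions, user units are millimetres directly. The only transform is the Y-flip y_m = 79.340 − y_svg.

Shape 1 is a circle drawn with `<circle>`. Its stroke #0000ff means engrave at S301, F2262. After flipping Y the toolpath is (158.968,37.531) → (157.633,44.245) → (153.829,49.936) → (148.138,53.740) → (141.424,55.075) → (134.710,53.740) → (129.019,49.936) → (125.215,44.245) → (123.880,37.531) → (125.215,30.817) → (129.019,25.126) → (134.710,21.322) → (141.424,19.987) → (148.138,21.322) → (153.829,25.126) → (157.633,30.817) → (158.968,37.531), returning to the start.

Shape 2 is a cubic bezier drawn with `<path>`. Its stroke #0000ff means engrave at S301, F2262. After flipping Y the toolpath is (37.156,66.203) → (32.103,68.842) → (30.620,68.839) → (32.108,66.504) → (35.968,62.150) → (41.602,56.088) → (48.410,48.630) → (55.793,40.087) → (63.153,30.770).

Shape 3 is a open polyline drawn with `<polyline>`. Its stroke #0000ff means engrave at S301, F2262. After flipping Y the toolpath is (131.192,20.519) → (106.071,23.808) → (59.565,21.566) → (89.377,14.033).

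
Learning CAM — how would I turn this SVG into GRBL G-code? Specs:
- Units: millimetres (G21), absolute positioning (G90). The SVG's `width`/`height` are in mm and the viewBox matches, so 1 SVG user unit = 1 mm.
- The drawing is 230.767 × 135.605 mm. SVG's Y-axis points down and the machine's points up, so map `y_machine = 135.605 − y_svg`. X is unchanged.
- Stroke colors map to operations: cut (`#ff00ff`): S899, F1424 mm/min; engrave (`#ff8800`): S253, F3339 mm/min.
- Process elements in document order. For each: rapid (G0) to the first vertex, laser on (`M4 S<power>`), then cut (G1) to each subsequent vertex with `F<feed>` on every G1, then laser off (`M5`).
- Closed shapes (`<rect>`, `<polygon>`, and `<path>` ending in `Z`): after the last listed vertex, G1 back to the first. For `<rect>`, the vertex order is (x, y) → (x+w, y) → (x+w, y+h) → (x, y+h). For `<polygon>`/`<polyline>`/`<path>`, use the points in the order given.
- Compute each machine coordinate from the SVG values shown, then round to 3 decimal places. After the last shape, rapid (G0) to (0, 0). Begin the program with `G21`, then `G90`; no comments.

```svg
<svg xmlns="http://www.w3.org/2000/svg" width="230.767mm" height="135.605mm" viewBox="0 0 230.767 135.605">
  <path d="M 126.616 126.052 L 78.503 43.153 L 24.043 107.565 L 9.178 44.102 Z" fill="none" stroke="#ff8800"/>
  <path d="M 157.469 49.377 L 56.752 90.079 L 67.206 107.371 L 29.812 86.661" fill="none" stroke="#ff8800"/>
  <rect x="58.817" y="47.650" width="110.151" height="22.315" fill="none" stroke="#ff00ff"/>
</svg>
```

G21
G90
G0 X126.616 Y9.553
M4 S253
G1 X78.503 Y92.452 F3339
G1 X24.043 Y28.040 F3339
G1 X9.178 Y91.503 F3339
G1 X126.616 Y9.553 F3339
M5
G0 X157.469 Y86.228
M4 S253
G1 X56.752 Y45.526 F3339
G1 X67.206 Y28.234 F3339
G1 X29.812 Y48.944 F3339
M5
G0 X58.817 Y87.955
M4 S899
G1 X168.968 Y87.955 F1424
G1 X168.968 Y65.640 F1424
G1 X58.817 Y65.640 F1424
G1 X58.817 Y87.955 F1424
M5
G0 X0.000 Y0.000

Since the viewBox matches the mm dimensions, user units are millimetres directly. The only transform is the Y-flip y_m = 135.605 − y_svg.

Shape 1 is a closed polygon drawn with `<path>`. Its stroke #ff8800 means engrave at S253, F3339. After flipping Y the toolpath is (126.616,9.553) → (78.503,92.452) → (24.043,28.040) → (9.178,91.503) → (126.616,9.553), returning to the start.

Shape 2 is a open polyline drawn with `<path>`. Its stroke #ff8800 means engrave at S253, F3339. After flipping Y the toolpath is (157.469,86.228) → (56.752,45.526) → (67.206,28.234) → (29.812,48.944).

Shape 3 is a rectangle drawn with `<rect>`. Its stroke #ff00ff means cut at S899, F1424. After flipping Y the toolpath is (58.817,87.955) → (168.968,87.955) → (168.968,65.640) → (58.817,65.640) → (58.817,87.955), returning to the start.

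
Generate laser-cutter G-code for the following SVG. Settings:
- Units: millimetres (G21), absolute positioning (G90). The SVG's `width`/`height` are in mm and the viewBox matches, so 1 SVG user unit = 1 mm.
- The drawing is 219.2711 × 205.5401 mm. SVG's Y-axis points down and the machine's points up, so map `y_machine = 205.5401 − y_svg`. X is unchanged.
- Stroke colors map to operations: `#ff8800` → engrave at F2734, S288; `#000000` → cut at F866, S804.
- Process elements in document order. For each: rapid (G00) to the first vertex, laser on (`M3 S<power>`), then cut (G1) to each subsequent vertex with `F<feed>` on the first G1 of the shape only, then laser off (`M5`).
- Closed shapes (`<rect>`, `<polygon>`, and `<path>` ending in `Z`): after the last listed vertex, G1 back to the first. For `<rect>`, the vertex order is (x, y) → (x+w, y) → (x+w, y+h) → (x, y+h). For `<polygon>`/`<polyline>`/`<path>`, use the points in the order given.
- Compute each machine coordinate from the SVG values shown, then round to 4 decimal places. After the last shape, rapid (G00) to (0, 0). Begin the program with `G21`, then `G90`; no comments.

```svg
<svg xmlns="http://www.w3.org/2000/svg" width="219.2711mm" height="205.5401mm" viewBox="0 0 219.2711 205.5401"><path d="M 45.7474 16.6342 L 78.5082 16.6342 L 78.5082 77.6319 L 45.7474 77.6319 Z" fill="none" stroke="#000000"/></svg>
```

1 u = 1 mm; y_m = 205.5401 − y.

[1] `<path>` rectangle, #000000→cut S804 F866: (45.7474,188.9059) → (78.5082,188.9059) → (78.5082,127.9082) → (45.7474,127.9082) → (45.7474,188.9059) (closed)

G21
G90
G00 X45.7474 Y188.9059
M3 S804
G1 X78.5082 Y188.9059 F866
G1 X78.5082 Y127.9082
G1 X45.7474 Y127.9082
G1 X45.7474 Y188.9059
M5
G00 X0.0000 Y0.0000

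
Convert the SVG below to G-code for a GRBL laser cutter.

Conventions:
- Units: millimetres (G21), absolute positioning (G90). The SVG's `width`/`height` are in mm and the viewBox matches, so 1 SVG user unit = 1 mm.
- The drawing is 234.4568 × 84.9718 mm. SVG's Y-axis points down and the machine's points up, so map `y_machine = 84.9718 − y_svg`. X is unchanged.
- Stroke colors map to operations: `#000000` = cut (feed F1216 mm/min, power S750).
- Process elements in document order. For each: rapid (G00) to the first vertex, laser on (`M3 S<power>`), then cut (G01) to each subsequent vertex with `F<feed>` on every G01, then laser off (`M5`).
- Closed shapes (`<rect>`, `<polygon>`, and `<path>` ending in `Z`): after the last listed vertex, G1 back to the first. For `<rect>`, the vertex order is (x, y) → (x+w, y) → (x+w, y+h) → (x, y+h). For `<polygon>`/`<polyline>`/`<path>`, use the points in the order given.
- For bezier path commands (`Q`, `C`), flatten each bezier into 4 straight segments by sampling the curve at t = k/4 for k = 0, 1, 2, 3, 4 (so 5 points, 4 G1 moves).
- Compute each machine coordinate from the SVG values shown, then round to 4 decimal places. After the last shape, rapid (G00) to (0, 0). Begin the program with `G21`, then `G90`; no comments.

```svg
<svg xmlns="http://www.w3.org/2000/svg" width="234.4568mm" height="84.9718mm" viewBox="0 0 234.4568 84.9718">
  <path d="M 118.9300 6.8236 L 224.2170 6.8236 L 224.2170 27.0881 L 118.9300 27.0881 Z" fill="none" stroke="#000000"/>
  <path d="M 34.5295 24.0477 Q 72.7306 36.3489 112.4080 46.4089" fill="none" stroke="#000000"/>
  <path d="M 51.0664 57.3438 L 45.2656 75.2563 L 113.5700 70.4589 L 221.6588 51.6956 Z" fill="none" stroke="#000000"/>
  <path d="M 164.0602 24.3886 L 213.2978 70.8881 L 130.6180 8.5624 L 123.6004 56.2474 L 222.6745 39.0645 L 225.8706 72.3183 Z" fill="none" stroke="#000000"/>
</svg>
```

Since the viewBox matches the mm dimensions, user units are millimetres directly. The only transform is the Y-flip y_m = 84.9718 − y_svg.

Shape 1 is a rectangle drawn with `<path>`. Its stroke #000000 means cut at S750, F1216. After flipping Y the toolpath is (118.9300,78.1482) → (224.2170,78.1482) → (224.2170,57.8837) → (118.9300,57.8837) → (118.9300,78.1482), returning to the start.

Shape 2 is a quadratic bezier drawn with `<path>`. Its stroke #000000 means cut at S750, F1216. After flipping Y the toolpath is (34.5295,60.9241) → (53.7223,54.9136) → (73.0997,49.1832) → (92.6616,43.7330) → (112.4080,38.5629).

Shape 3 is a closed polygon drawn with `<path>`. Its stroke #000000 means cut at S750, F1216. After flipping Y the toolpath is (51.0664,27.6280) → (45.2656,9.7155) → (113.5700,14.5129) → (221.6588,33.2762) → (51.0664,27.6280), returning to the start.

Shape 4 is a closed polygon drawn with `<path>`. Its stroke #000000 means cut at S750, F1216. After flipping Y the toolpath is (164.0602,60.5832) → (213.2978,14.0837) → (130.6180,76.4094) → (123.6004,28.7244) → (222.6745,45.9073) → (225.8706,12.6535) → (164.0602,60.5832), returning to the start.

G21
G90
G00 X118.9300 Y78.1482
M3 S750
G01 X224.2170 Y78.1482 F1216
G01 X224.2170 Y57.8837 F1216
G01 X118.9300 Y57.8837 F1216
G01 X118.9300 Y78.1482 F1216
M5
G00 X34.5295 Y60.9241
M3 S750
G01 X53.7223 Y54.9136 F1216
G01 X73.0997 Y49.1832 F1216
G01 X92.6616 Y43.7330 F1216
G01 X112.4080 Y38.5629 F1216
M5
G00 X51.0664 Y27.6280
M3 S750
G01 X45.2656 Y9.7155 F1216
G01 X113.5700 Y14.5129 F1216
G01 X221.6588 Y33.2762 F1216
G01 X51.0664 Y27.6280 F1216
M5
G00 X164.0602 Y60.5832
M3 S750
G01 X213.2978 Y14.0837 F1216
G01 X130.6180 Y76.4094 F1216
G01 X123.6004 Y28.7244 F1216
G01 X222.6745 Y45.9073 F1216
G01 X225.8706 Y12.6535 F1216
G01 X164.0602 Y60.5832 F1216
M5
G00 X0.0000 Y0.0000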